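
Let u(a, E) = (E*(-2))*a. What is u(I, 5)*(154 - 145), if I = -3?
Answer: 270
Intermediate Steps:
u(a, E) = -2*E*a (u(a, E) = (-2*E)*a = -2*E*a)
u(I, 5)*(154 - 145) = (-2*5*(-3))*(154 - 145) = 30*9 = 270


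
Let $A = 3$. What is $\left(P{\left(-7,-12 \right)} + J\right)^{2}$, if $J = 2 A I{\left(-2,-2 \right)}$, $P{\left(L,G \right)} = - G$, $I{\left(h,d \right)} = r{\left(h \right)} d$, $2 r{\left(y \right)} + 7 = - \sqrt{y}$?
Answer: $2844 + 648 i \sqrt{2} \approx 2844.0 + 916.41 i$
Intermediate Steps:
$r{\left(y \right)} = - \frac{7}{2} - \frac{\sqrt{y}}{2}$ ($r{\left(y \right)} = - \frac{7}{2} + \frac{\left(-1\right) \sqrt{y}}{2} = - \frac{7}{2} - \frac{\sqrt{y}}{2}$)
$I{\left(h,d \right)} = d \left(- \frac{7}{2} - \frac{\sqrt{h}}{2}\right)$ ($I{\left(h,d \right)} = \left(- \frac{7}{2} - \frac{\sqrt{h}}{2}\right) d = d \left(- \frac{7}{2} - \frac{\sqrt{h}}{2}\right)$)
$J = 42 + 6 i \sqrt{2}$ ($J = 2 \cdot 3 \left(\left(- \frac{1}{2}\right) \left(-2\right) \left(7 + \sqrt{-2}\right)\right) = 6 \left(\left(- \frac{1}{2}\right) \left(-2\right) \left(7 + i \sqrt{2}\right)\right) = 6 \left(7 + i \sqrt{2}\right) = 42 + 6 i \sqrt{2} \approx 42.0 + 8.4853 i$)
$\left(P{\left(-7,-12 \right)} + J\right)^{2} = \left(\left(-1\right) \left(-12\right) + \left(42 + 6 i \sqrt{2}\right)\right)^{2} = \left(12 + \left(42 + 6 i \sqrt{2}\right)\right)^{2} = \left(54 + 6 i \sqrt{2}\right)^{2}$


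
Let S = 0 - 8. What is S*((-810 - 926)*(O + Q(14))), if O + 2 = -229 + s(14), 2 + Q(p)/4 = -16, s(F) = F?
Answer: -4013632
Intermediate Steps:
Q(p) = -72 (Q(p) = -8 + 4*(-16) = -8 - 64 = -72)
S = -8
O = -217 (O = -2 + (-229 + 14) = -2 - 215 = -217)
S*((-810 - 926)*(O + Q(14))) = -8*(-810 - 926)*(-217 - 72) = -(-13888)*(-289) = -8*501704 = -4013632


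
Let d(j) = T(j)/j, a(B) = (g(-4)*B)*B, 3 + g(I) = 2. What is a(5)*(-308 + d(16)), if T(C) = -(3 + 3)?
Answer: 61675/8 ≈ 7709.4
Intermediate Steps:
g(I) = -1 (g(I) = -3 + 2 = -1)
T(C) = -6 (T(C) = -1*6 = -6)
a(B) = -B² (a(B) = (-B)*B = -B²)
d(j) = -6/j
a(5)*(-308 + d(16)) = (-1*5²)*(-308 - 6/16) = (-1*25)*(-308 - 6*1/16) = -25*(-308 - 3/8) = -25*(-2467/8) = 61675/8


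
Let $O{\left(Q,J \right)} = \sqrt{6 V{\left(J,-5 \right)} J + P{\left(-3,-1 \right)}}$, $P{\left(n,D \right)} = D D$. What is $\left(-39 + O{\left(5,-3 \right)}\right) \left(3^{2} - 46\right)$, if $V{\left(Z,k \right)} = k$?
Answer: $1443 - 37 \sqrt{91} \approx 1090.0$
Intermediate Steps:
$P{\left(n,D \right)} = D^{2}$
$O{\left(Q,J \right)} = \sqrt{1 - 30 J}$ ($O{\left(Q,J \right)} = \sqrt{6 \left(-5\right) J + \left(-1\right)^{2}} = \sqrt{- 30 J + 1} = \sqrt{1 - 30 J}$)
$\left(-39 + O{\left(5,-3 \right)}\right) \left(3^{2} - 46\right) = \left(-39 + \sqrt{1 - -90}\right) \left(3^{2} - 46\right) = \left(-39 + \sqrt{1 + 90}\right) \left(9 - 46\right) = \left(-39 + \sqrt{91}\right) \left(-37\right) = 1443 - 37 \sqrt{91}$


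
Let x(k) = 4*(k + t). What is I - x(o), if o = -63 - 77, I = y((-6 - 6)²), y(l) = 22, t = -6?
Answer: 606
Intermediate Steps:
I = 22
o = -140
x(k) = -24 + 4*k (x(k) = 4*(k - 6) = 4*(-6 + k) = -24 + 4*k)
I - x(o) = 22 - (-24 + 4*(-140)) = 22 - (-24 - 560) = 22 - 1*(-584) = 22 + 584 = 606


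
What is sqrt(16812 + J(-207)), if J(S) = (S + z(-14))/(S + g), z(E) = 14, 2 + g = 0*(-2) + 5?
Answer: sqrt(174921891)/102 ≈ 129.66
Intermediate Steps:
g = 3 (g = -2 + (0*(-2) + 5) = -2 + (0 + 5) = -2 + 5 = 3)
J(S) = (14 + S)/(3 + S) (J(S) = (S + 14)/(S + 3) = (14 + S)/(3 + S))
sqrt(16812 + J(-207)) = sqrt(16812 + (14 - 207)/(3 - 207)) = sqrt(16812 - 193/(-204)) = sqrt(16812 - 1/204*(-193)) = sqrt(16812 + 193/204) = sqrt(3429841/204) = sqrt(174921891)/102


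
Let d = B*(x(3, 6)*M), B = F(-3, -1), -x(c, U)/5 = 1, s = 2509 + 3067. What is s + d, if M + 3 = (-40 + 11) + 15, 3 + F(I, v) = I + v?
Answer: 4981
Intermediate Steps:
s = 5576
x(c, U) = -5 (x(c, U) = -5*1 = -5)
F(I, v) = -3 + I + v (F(I, v) = -3 + (I + v) = -3 + I + v)
M = -17 (M = -3 + ((-40 + 11) + 15) = -3 + (-29 + 15) = -3 - 14 = -17)
B = -7 (B = -3 - 3 - 1 = -7)
d = -595 (d = -(-35)*(-17) = -7*85 = -595)
s + d = 5576 - 595 = 4981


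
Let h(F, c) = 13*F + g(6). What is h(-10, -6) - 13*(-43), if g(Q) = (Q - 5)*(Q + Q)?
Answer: 441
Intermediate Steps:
g(Q) = 2*Q*(-5 + Q) (g(Q) = (-5 + Q)*(2*Q) = 2*Q*(-5 + Q))
h(F, c) = 12 + 13*F (h(F, c) = 13*F + 2*6*(-5 + 6) = 13*F + 2*6*1 = 13*F + 12 = 12 + 13*F)
h(-10, -6) - 13*(-43) = (12 + 13*(-10)) - 13*(-43) = (12 - 130) + 559 = -118 + 559 = 441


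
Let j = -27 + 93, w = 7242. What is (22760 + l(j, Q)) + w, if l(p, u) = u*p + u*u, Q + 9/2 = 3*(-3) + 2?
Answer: 117501/4 ≈ 29375.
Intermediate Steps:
j = 66
Q = -23/2 (Q = -9/2 + (3*(-3) + 2) = -9/2 + (-9 + 2) = -9/2 - 7 = -23/2 ≈ -11.500)
l(p, u) = u² + p*u (l(p, u) = p*u + u² = u² + p*u)
(22760 + l(j, Q)) + w = (22760 - 23*(66 - 23/2)/2) + 7242 = (22760 - 23/2*109/2) + 7242 = (22760 - 2507/4) + 7242 = 88533/4 + 7242 = 117501/4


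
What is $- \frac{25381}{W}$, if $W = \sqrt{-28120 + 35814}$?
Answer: $- \frac{25381 \sqrt{7694}}{7694} \approx -289.36$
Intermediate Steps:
$W = \sqrt{7694} \approx 87.715$
$- \frac{25381}{W} = - \frac{25381}{\sqrt{7694}} = - 25381 \frac{\sqrt{7694}}{7694} = - \frac{25381 \sqrt{7694}}{7694}$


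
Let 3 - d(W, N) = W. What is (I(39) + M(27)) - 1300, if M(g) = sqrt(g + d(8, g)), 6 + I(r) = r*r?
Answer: 215 + sqrt(22) ≈ 219.69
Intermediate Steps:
d(W, N) = 3 - W
I(r) = -6 + r**2 (I(r) = -6 + r*r = -6 + r**2)
M(g) = sqrt(-5 + g) (M(g) = sqrt(g + (3 - 1*8)) = sqrt(g + (3 - 8)) = sqrt(g - 5) = sqrt(-5 + g))
(I(39) + M(27)) - 1300 = ((-6 + 39**2) + sqrt(-5 + 27)) - 1300 = ((-6 + 1521) + sqrt(22)) - 1300 = (1515 + sqrt(22)) - 1300 = 215 + sqrt(22)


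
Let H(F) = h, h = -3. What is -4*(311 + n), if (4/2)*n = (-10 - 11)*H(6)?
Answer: -1370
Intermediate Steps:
H(F) = -3
n = 63/2 (n = ((-10 - 11)*(-3))/2 = (-21*(-3))/2 = (½)*63 = 63/2 ≈ 31.500)
-4*(311 + n) = -4*(311 + 63/2) = -4*685/2 = -1370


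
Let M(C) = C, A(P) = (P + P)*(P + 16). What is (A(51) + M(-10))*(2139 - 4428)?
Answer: -15620136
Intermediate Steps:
A(P) = 2*P*(16 + P) (A(P) = (2*P)*(16 + P) = 2*P*(16 + P))
(A(51) + M(-10))*(2139 - 4428) = (2*51*(16 + 51) - 10)*(2139 - 4428) = (2*51*67 - 10)*(-2289) = (6834 - 10)*(-2289) = 6824*(-2289) = -15620136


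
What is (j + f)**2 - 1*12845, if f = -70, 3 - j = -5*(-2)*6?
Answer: 3284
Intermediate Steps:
j = -57 (j = 3 - (-5*(-2))*6 = 3 - 10*6 = 3 - 1*60 = 3 - 60 = -57)
(j + f)**2 - 1*12845 = (-57 - 70)**2 - 1*12845 = (-127)**2 - 12845 = 16129 - 12845 = 3284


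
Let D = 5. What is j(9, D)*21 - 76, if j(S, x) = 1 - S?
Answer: -244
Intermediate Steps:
j(9, D)*21 - 76 = (1 - 1*9)*21 - 76 = (1 - 9)*21 - 76 = -8*21 - 76 = -168 - 76 = -244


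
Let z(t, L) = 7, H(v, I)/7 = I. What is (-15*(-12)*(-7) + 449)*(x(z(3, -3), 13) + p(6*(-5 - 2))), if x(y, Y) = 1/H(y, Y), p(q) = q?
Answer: 3098831/91 ≈ 34053.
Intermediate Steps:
H(v, I) = 7*I
x(y, Y) = 1/(7*Y)
(-15*(-12)*(-7) + 449)*(x(z(3, -3), 13) + p(6*(-5 - 2))) = (-15*(-12)*(-7) + 449)*((1/7)/13 + 6*(-5 - 2)) = (180*(-7) + 449)*((1/7)*(1/13) + 6*(-7)) = (-1260 + 449)*(1/91 - 42) = -811*(-3821/91) = 3098831/91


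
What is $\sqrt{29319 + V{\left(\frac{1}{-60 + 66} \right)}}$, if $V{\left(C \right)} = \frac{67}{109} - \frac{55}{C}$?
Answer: $\frac{2 \sqrt{86106403}}{109} \approx 170.26$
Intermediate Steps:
$V{\left(C \right)} = \frac{67}{109} - \frac{55}{C}$ ($V{\left(C \right)} = 67 \cdot \frac{1}{109} - \frac{55}{C} = \frac{67}{109} - \frac{55}{C}$)
$\sqrt{29319 + V{\left(\frac{1}{-60 + 66} \right)}} = \sqrt{29319 + \left(\frac{67}{109} - \frac{55}{\frac{1}{-60 + 66}}\right)} = \sqrt{29319 + \left(\frac{67}{109} - \frac{55}{\frac{1}{6}}\right)} = \sqrt{29319 + \left(\frac{67}{109} - 55 \frac{1}{\frac{1}{6}}\right)} = \sqrt{29319 + \left(\frac{67}{109} - 330\right)} = \sqrt{29319 - \frac{35903}{109}} = \sqrt{\frac{3159868}{109}} = \frac{2 \sqrt{86106403}}{109}$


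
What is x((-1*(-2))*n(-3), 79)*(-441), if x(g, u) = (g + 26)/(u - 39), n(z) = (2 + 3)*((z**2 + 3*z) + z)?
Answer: 441/10 ≈ 44.100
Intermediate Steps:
n(z) = 5*z**2 + 20*z (n(z) = 5*(z**2 + 4*z) = 5*z**2 + 20*z)
x(g, u) = (26 + g)/(-39 + u)
x((-1*(-2))*n(-3), 79)*(-441) = ((26 + (-1*(-2))*(5*(-3)*(4 - 3)))/(-39 + 79))*(-441) = ((26 + 2*(5*(-3)*1))/40)*(-441) = ((26 + 2*(-15))/40)*(-441) = ((26 - 30)/40)*(-441) = ((1/40)*(-4))*(-441) = -1/10*(-441) = 441/10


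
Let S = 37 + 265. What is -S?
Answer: -302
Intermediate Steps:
S = 302
-S = -1*302 = -302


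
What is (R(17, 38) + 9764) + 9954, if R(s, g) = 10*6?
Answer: 19778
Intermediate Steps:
R(s, g) = 60
(R(17, 38) + 9764) + 9954 = (60 + 9764) + 9954 = 9824 + 9954 = 19778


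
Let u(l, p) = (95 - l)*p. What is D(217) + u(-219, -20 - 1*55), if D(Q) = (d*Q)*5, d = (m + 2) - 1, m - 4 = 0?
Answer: -18125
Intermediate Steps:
m = 4 (m = 4 + 0 = 4)
d = 5 (d = (4 + 2) - 1 = 6 - 1 = 5)
D(Q) = 25*Q (D(Q) = (5*Q)*5 = 25*Q)
u(l, p) = p*(95 - l)
D(217) + u(-219, -20 - 1*55) = 25*217 + (-20 - 1*55)*(95 - 1*(-219)) = 5425 + (-20 - 55)*(95 + 219) = 5425 - 75*314 = 5425 - 23550 = -18125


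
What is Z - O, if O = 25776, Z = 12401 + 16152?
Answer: 2777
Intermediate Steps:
Z = 28553
Z - O = 28553 - 1*25776 = 28553 - 25776 = 2777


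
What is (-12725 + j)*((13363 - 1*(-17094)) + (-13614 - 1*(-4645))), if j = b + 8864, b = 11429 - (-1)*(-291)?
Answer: 156368176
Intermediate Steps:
b = 11138 (b = 11429 - 1*291 = 11429 - 291 = 11138)
j = 20002 (j = 11138 + 8864 = 20002)
(-12725 + j)*((13363 - 1*(-17094)) + (-13614 - 1*(-4645))) = (-12725 + 20002)*((13363 - 1*(-17094)) + (-13614 - 1*(-4645))) = 7277*((13363 + 17094) + (-13614 + 4645)) = 7277*(30457 - 8969) = 7277*21488 = 156368176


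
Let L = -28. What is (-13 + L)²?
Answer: 1681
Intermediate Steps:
(-13 + L)² = (-13 - 28)² = (-41)² = 1681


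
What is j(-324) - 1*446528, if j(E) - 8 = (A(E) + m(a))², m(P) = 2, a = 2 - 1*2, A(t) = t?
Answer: -342836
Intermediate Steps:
a = 0 (a = 2 - 2 = 0)
j(E) = 8 + (2 + E)² (j(E) = 8 + (E + 2)² = 8 + (2 + E)²)
j(-324) - 1*446528 = (8 + (2 - 324)²) - 1*446528 = (8 + (-322)²) - 446528 = (8 + 103684) - 446528 = 103692 - 446528 = -342836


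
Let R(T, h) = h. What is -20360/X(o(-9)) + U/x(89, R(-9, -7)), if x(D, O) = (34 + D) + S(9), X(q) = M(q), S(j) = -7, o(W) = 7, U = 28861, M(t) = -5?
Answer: 501213/116 ≈ 4320.8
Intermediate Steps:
X(q) = -5
x(D, O) = 27 + D (x(D, O) = (34 + D) - 7 = 27 + D)
-20360/X(o(-9)) + U/x(89, R(-9, -7)) = -20360/(-5) + 28861/(27 + 89) = -20360*(-⅕) + 28861/116 = 4072 + 28861*(1/116) = 4072 + 28861/116 = 501213/116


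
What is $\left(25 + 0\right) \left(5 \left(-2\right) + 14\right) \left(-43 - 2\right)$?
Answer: $-4500$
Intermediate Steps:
$\left(25 + 0\right) \left(5 \left(-2\right) + 14\right) \left(-43 - 2\right) = 25 \left(-10 + 14\right) \left(-45\right) = 25 \cdot 4 \left(-45\right) = 100 \left(-45\right) = -4500$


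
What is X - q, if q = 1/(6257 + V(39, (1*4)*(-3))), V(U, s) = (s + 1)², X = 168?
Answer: 1071503/6378 ≈ 168.00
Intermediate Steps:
V(U, s) = (1 + s)²
q = 1/6378 (q = 1/(6257 + (1 + (1*4)*(-3))²) = 1/(6257 + (1 + 4*(-3))²) = 1/(6257 + (1 - 12)²) = 1/(6257 + (-11)²) = 1/(6257 + 121) = 1/6378 ≈ 0.00015679)
X - q = 168 - 1*1/6378 = 168 - 1/6378 = 1071503/6378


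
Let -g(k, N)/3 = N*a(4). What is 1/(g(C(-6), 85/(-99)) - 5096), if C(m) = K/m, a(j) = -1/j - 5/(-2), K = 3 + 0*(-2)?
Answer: -44/223969 ≈ -0.00019646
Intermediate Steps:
K = 3 (K = 3 + 0 = 3)
a(j) = 5/2 - 1/j (a(j) = -1/j - 5*(-½) = -1/j + 5/2 = 5/2 - 1/j)
C(m) = 3/m
g(k, N) = -27*N/4 (g(k, N) = -3*N*(5/2 - 1/4) = -3*N*(5/2 - 1*¼) = -3*N*(5/2 - ¼) = -3*N*9/4 = -27*N/4)
1/(g(C(-6), 85/(-99)) - 5096) = 1/(-2295/(4*(-99)) - 5096) = 1/(-2295*(-1)/(4*99) - 5096) = 1/(-27/4*(-85/99) - 5096) = 1/(255/44 - 5096) = 1/(-223969/44) = -44/223969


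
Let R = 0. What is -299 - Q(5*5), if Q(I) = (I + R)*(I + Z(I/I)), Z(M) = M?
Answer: -949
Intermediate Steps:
Q(I) = I*(1 + I) (Q(I) = (I + 0)*(I + I/I) = I*(I + 1) = I*(1 + I))
-299 - Q(5*5) = -299 - 5*5*(1 + 5*5) = -299 - 25*(1 + 25) = -299 - 25*26 = -299 - 1*650 = -299 - 650 = -949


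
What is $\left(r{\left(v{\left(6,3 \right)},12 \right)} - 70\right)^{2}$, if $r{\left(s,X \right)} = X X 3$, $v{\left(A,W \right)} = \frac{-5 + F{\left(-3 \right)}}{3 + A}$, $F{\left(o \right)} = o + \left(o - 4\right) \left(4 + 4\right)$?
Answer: $131044$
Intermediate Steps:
$F{\left(o \right)} = -32 + 9 o$ ($F{\left(o \right)} = o + \left(-4 + o\right) 8 = o + \left(-32 + 8 o\right) = -32 + 9 o$)
$v{\left(A,W \right)} = - \frac{64}{3 + A}$ ($v{\left(A,W \right)} = \frac{-5 + \left(-32 + 9 \left(-3\right)\right)}{3 + A} = \frac{-5 - 59}{3 + A} = - \frac{64}{3 + A}$)
$r{\left(s,X \right)} = 3 X^{2}$ ($r{\left(s,X \right)} = X^{2} \cdot 3 = 3 X^{2}$)
$\left(r{\left(v{\left(6,3 \right)},12 \right)} - 70\right)^{2} = \left(3 \cdot 12^{2} - 70\right)^{2} = \left(3 \cdot 144 - 70\right)^{2} = \left(432 - 70\right)^{2} = 362^{2} = 131044$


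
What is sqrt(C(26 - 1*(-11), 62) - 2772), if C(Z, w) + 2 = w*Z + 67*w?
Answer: sqrt(3674) ≈ 60.614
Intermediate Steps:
C(Z, w) = -2 + 67*w + Z*w (C(Z, w) = -2 + (w*Z + 67*w) = -2 + (Z*w + 67*w) = -2 + (67*w + Z*w) = -2 + 67*w + Z*w)
sqrt(C(26 - 1*(-11), 62) - 2772) = sqrt((-2 + 67*62 + (26 - 1*(-11))*62) - 2772) = sqrt((-2 + 4154 + (26 + 11)*62) - 2772) = sqrt((-2 + 4154 + 37*62) - 2772) = sqrt((-2 + 4154 + 2294) - 2772) = sqrt(6446 - 2772) = sqrt(3674)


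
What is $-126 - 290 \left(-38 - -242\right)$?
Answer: $-59286$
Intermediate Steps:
$-126 - 290 \left(-38 - -242\right) = -126 - 290 \left(-38 + 242\right) = -126 - 59160 = -59286$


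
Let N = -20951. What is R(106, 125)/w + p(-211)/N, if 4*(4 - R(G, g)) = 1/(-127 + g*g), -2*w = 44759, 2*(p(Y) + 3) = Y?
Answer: 506384371/101276547372 ≈ 0.0050000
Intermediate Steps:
p(Y) = -3 + Y/2
w = -44759/2 (w = -1/2*44759 = -44759/2 ≈ -22380.)
R(G, g) = 4 - 1/(4*(-127 + g**2)) (R(G, g) = 4 - 1/(4*(-127 + g*g)) = 4 - 1/(4*(-127 + g**2)))
R(106, 125)/w + p(-211)/N = ((-2033 + 16*125**2)/(4*(-127 + 125**2)))/(-44759/2) + (-3 + (1/2)*(-211))/(-20951) = ((-2033 + 16*15625)/(4*(-127 + 15625)))*(-2/44759) + (-3 - 211/2)*(-1/20951) = ((1/4)*(-2033 + 250000)/15498)*(-2/44759) - 217/2*(-1/20951) = ((1/4)*(1/15498)*247967)*(-2/44759) + 31/5986 = (247967/61992)*(-2/44759) + 31/5986 = -247967/1387349964 + 31/5986 = 506384371/101276547372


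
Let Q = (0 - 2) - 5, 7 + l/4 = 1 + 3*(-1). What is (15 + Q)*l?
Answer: -288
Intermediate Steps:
l = -36 (l = -28 + 4*(1 + 3*(-1)) = -28 + 4*(1 - 3) = -28 + 4*(-2) = -28 - 8 = -36)
Q = -7 (Q = -2 - 5 = -7)
(15 + Q)*l = (15 - 7)*(-36) = 8*(-36) = -288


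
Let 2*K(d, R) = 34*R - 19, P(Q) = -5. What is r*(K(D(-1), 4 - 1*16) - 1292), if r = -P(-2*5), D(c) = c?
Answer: -15055/2 ≈ -7527.5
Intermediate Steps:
K(d, R) = -19/2 + 17*R (K(d, R) = (34*R - 19)/2 = (-19 + 34*R)/2 = -19/2 + 17*R)
r = 5 (r = -1*(-5) = 5)
r*(K(D(-1), 4 - 1*16) - 1292) = 5*((-19/2 + 17*(4 - 1*16)) - 1292) = 5*((-19/2 + 17*(4 - 16)) - 1292) = 5*((-19/2 + 17*(-12)) - 1292) = 5*((-19/2 - 204) - 1292) = 5*(-427/2 - 1292) = 5*(-3011/2) = -15055/2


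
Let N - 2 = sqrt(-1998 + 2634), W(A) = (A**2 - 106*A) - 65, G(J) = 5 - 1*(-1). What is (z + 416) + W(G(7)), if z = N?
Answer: -247 + 2*sqrt(159) ≈ -221.78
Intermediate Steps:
G(J) = 6 (G(J) = 5 + 1 = 6)
W(A) = -65 + A**2 - 106*A
N = 2 + 2*sqrt(159) (N = 2 + sqrt(-1998 + 2634) = 2 + sqrt(636) = 2 + 2*sqrt(159) ≈ 27.219)
z = 2 + 2*sqrt(159) ≈ 27.219
(z + 416) + W(G(7)) = ((2 + 2*sqrt(159)) + 416) + (-65 + 6**2 - 106*6) = (418 + 2*sqrt(159)) + (-65 + 36 - 636) = (418 + 2*sqrt(159)) - 665 = -247 + 2*sqrt(159)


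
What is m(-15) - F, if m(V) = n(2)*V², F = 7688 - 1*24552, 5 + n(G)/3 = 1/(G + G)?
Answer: 54631/4 ≈ 13658.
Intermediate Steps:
n(G) = -15 + 3/(2*G) (n(G) = -15 + 3/(G + G) = -15 + 3/((2*G)) = -15 + 3*(1/(2*G)) = -15 + 3/(2*G))
F = -16864 (F = 7688 - 24552 = -16864)
m(V) = -57*V²/4 (m(V) = (-15 + (3/2)/2)*V² = (-15 + (3/2)*(½))*V² = (-15 + ¾)*V² = -57*V²/4)
m(-15) - F = -57/4*(-15)² - 1*(-16864) = -57/4*225 + 16864 = -12825/4 + 16864 = 54631/4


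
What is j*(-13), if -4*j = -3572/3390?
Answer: -11609/3390 ≈ -3.4245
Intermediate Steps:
j = 893/3390 (j = -(-893)/3390 = -1/4*(-1786/1695) = 893/3390 ≈ 0.26342)
j*(-13) = (893/3390)*(-13) = -11609/3390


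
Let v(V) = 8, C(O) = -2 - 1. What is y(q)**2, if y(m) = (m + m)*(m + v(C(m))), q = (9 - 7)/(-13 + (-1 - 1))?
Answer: 222784/50625 ≈ 4.4007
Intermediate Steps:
C(O) = -3
q = -2/15 (q = 2/(-13 - 2) = 2/(-15) = 2*(-1/15) = -2/15 ≈ -0.13333)
y(m) = 2*m*(8 + m) (y(m) = (m + m)*(m + 8) = (2*m)*(8 + m) = 2*m*(8 + m))
y(q)**2 = (2*(-2/15)*(8 - 2/15))**2 = (2*(-2/15)*(118/15))**2 = (-472/225)**2 = 222784/50625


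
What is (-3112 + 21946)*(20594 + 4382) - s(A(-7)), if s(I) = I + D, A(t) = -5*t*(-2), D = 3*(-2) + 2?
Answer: 470398058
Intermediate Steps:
D = -4 (D = -6 + 2 = -4)
A(t) = 10*t
s(I) = -4 + I (s(I) = I - 4 = -4 + I)
(-3112 + 21946)*(20594 + 4382) - s(A(-7)) = (-3112 + 21946)*(20594 + 4382) - (-4 + 10*(-7)) = 18834*24976 - (-4 - 70) = 470397984 - 1*(-74) = 470397984 + 74 = 470398058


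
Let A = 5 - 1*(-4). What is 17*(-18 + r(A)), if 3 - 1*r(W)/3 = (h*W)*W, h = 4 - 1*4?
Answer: -153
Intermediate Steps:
A = 9 (A = 5 + 4 = 9)
h = 0 (h = 4 - 4 = 0)
r(W) = 9 (r(W) = 9 - 3*0*W*W = 9 - 0*W = 9 - 3*0 = 9 + 0 = 9)
17*(-18 + r(A)) = 17*(-18 + 9) = 17*(-9) = -153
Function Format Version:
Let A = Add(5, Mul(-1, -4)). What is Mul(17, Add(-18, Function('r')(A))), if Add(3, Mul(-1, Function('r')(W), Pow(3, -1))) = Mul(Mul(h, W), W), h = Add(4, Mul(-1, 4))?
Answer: -153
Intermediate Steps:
A = 9 (A = Add(5, 4) = 9)
h = 0 (h = Add(4, -4) = 0)
Function('r')(W) = 9 (Function('r')(W) = Add(9, Mul(-3, Mul(Mul(0, W), W))) = Add(9, Mul(-3, Mul(0, W))) = Add(9, Mul(-3, 0)) = Add(9, 0) = 9)
Mul(17, Add(-18, Function('r')(A))) = Mul(17, Add(-18, 9)) = Mul(17, -9) = -153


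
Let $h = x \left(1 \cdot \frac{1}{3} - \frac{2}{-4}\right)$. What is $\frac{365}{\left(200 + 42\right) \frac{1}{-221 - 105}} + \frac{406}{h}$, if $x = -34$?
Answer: $- \frac{5204453}{10285} \approx -506.02$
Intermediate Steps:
$h = - \frac{85}{3}$ ($h = - 34 \left(1 \cdot \frac{1}{3} - \frac{2}{-4}\right) = - 34 \left(1 \cdot \frac{1}{3} - - \frac{1}{2}\right) = - 34 \left(\frac{1}{3} + \frac{1}{2}\right) = \left(-34\right) \frac{5}{6} = - \frac{85}{3} \approx -28.333$)
$\frac{365}{\left(200 + 42\right) \frac{1}{-221 - 105}} + \frac{406}{h} = \frac{365}{\left(200 + 42\right) \frac{1}{-221 - 105}} + \frac{406}{- \frac{85}{3}} = \frac{365}{242 \frac{1}{-326}} + 406 \left(- \frac{3}{85}\right) = \frac{365}{242 \left(- \frac{1}{326}\right)} - \frac{1218}{85} = \frac{365}{- \frac{121}{163}} - \frac{1218}{85} = 365 \left(- \frac{163}{121}\right) - \frac{1218}{85} = - \frac{59495}{121} - \frac{1218}{85} = - \frac{5204453}{10285}$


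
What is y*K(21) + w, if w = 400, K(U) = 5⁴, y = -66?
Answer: -40850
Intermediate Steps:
K(U) = 625
y*K(21) + w = -66*625 + 400 = -41250 + 400 = -40850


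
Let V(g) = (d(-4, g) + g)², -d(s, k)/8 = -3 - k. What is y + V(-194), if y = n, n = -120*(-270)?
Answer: 2997684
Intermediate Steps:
d(s, k) = 24 + 8*k (d(s, k) = -8*(-3 - k) = 24 + 8*k)
V(g) = (24 + 9*g)² (V(g) = ((24 + 8*g) + g)² = (24 + 9*g)²)
n = 32400
y = 32400
y + V(-194) = 32400 + 9*(8 + 3*(-194))² = 32400 + 9*(8 - 582)² = 32400 + 9*(-574)² = 32400 + 9*329476 = 32400 + 2965284 = 2997684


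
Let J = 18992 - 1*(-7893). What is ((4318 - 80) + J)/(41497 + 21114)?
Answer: 31123/62611 ≈ 0.49709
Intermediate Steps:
J = 26885 (J = 18992 + 7893 = 26885)
((4318 - 80) + J)/(41497 + 21114) = ((4318 - 80) + 26885)/(41497 + 21114) = (4238 + 26885)/62611 = 31123*(1/62611) = 31123/62611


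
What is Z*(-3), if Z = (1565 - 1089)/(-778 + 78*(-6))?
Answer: 102/89 ≈ 1.1461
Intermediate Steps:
Z = -34/89 (Z = 476/(-778 - 468) = 476/(-1246) = 476*(-1/1246) = -34/89 ≈ -0.38202)
Z*(-3) = -34/89*(-3) = 102/89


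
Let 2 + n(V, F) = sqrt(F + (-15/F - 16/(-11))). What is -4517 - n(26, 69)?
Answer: -4515 - sqrt(4495810)/253 ≈ -4523.4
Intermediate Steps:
n(V, F) = -2 + sqrt(16/11 + F - 15/F) (n(V, F) = -2 + sqrt(F + (-15/F - 16/(-11))) = -2 + sqrt(F + (-15/F - 16*(-1/11))) = -2 + sqrt(F + (-15/F + 16/11)) = -2 + sqrt(F + (16/11 - 15/F)) = -2 + sqrt(16/11 + F - 15/F))
-4517 - n(26, 69) = -4517 - (-2 + sqrt(176 - 1815/69 + 121*69)/11) = -4517 - (-2 + sqrt(176 - 1815*1/69 + 8349)/11) = -4517 - (-2 + sqrt(176 - 605/23 + 8349)/11) = -4517 - (-2 + sqrt(195470/23)/11) = -4517 - (-2 + (sqrt(4495810)/23)/11) = -4517 - (-2 + sqrt(4495810)/253) = -4517 + (2 - sqrt(4495810)/253) = -4515 - sqrt(4495810)/253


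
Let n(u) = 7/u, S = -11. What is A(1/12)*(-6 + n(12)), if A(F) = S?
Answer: 715/12 ≈ 59.583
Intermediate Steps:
A(F) = -11
A(1/12)*(-6 + n(12)) = -11*(-6 + 7/12) = -11*(-65/12) = 715/12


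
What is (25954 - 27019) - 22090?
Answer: -23155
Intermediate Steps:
(25954 - 27019) - 22090 = -1065 - 22090 = -23155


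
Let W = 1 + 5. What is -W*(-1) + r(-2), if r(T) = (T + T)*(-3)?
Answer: 18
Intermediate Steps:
W = 6
r(T) = -6*T (r(T) = (2*T)*(-3) = -6*T)
-W*(-1) + r(-2) = -1*6*(-1) - 6*(-2) = -6*(-1) + 12 = 6 + 12 = 18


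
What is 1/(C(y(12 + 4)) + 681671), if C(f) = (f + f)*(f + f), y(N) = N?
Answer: 1/682695 ≈ 1.4648e-6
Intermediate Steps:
C(f) = 4*f² (C(f) = (2*f)*(2*f) = 4*f²)
1/(C(y(12 + 4)) + 681671) = 1/(4*(12 + 4)² + 681671) = 1/(4*16² + 681671) = 1/(4*256 + 681671) = 1/(1024 + 681671) = 1/682695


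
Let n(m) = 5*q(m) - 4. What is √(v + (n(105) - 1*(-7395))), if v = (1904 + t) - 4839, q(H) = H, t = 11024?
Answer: √16005 ≈ 126.51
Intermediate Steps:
n(m) = -4 + 5*m (n(m) = 5*m - 4 = -4 + 5*m)
v = 8089 (v = (1904 + 11024) - 4839 = 12928 - 4839 = 8089)
√(v + (n(105) - 1*(-7395))) = √(8089 + ((-4 + 5*105) - 1*(-7395))) = √(8089 + ((-4 + 525) + 7395)) = √(8089 + (521 + 7395)) = √(8089 + 7916) = √16005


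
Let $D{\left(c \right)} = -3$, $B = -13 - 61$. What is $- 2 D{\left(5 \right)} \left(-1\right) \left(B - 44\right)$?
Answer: $708$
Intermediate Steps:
$B = -74$
$- 2 D{\left(5 \right)} \left(-1\right) \left(B - 44\right) = \left(-2\right) \left(-3\right) \left(-1\right) \left(-74 - 44\right) = 6 \left(-1\right) \left(-118\right) = \left(-6\right) \left(-118\right) = 708$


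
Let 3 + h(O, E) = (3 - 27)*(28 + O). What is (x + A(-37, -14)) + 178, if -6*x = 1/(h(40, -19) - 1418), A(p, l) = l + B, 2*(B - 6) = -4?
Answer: 3077425/18318 ≈ 168.00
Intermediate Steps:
B = 4 (B = 6 + (1/2)*(-4) = 6 - 2 = 4)
A(p, l) = 4 + l (A(p, l) = l + 4 = 4 + l)
h(O, E) = -675 - 24*O (h(O, E) = -3 + (3 - 27)*(28 + O) = -3 - 24*(28 + O) = -3 + (-672 - 24*O) = -675 - 24*O)
x = 1/18318 (x = -1/(6*((-675 - 24*40) - 1418)) = -1/(6*((-675 - 960) - 1418)) = -1/(6*(-1635 - 1418)) = -1/6/(-3053) = -1/6*(-1/3053) = 1/18318 ≈ 5.4591e-5)
(x + A(-37, -14)) + 178 = (1/18318 + (4 - 14)) + 178 = (1/18318 - 10) + 178 = -183179/18318 + 178 = 3077425/18318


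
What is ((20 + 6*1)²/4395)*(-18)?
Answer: -4056/1465 ≈ -2.7686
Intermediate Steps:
((20 + 6*1)²/4395)*(-18) = ((20 + 6)²*(1/4395))*(-18) = (26²*(1/4395))*(-18) = (676*(1/4395))*(-18) = (676/4395)*(-18) = -4056/1465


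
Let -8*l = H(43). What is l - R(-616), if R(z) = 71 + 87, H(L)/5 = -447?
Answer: 971/8 ≈ 121.38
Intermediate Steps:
H(L) = -2235 (H(L) = 5*(-447) = -2235)
l = 2235/8 (l = -⅛*(-2235) = 2235/8 ≈ 279.38)
R(z) = 158
l - R(-616) = 2235/8 - 1*158 = 2235/8 - 158 = 971/8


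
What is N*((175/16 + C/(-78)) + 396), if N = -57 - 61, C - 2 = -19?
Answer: -14989835/312 ≈ -48044.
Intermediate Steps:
C = -17 (C = 2 - 19 = -17)
N = -118
N*((175/16 + C/(-78)) + 396) = -118*((175/16 - 17/(-78)) + 396) = -118*((175*(1/16) - 17*(-1/78)) + 396) = -118*((175/16 + 17/78) + 396) = -118*(6961/624 + 396) = -118*254065/624 = -14989835/312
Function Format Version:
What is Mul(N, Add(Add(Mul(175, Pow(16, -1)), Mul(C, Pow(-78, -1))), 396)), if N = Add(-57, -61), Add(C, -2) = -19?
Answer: Rational(-14989835, 312) ≈ -48044.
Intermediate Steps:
C = -17 (C = Add(2, -19) = -17)
N = -118
Mul(N, Add(Add(Mul(175, Pow(16, -1)), Mul(C, Pow(-78, -1))), 396)) = Mul(-118, Add(Add(Mul(175, Pow(16, -1)), Mul(-17, Pow(-78, -1))), 396)) = Mul(-118, Add(Add(Mul(175, Rational(1, 16)), Mul(-17, Rational(-1, 78))), 396)) = Mul(-118, Add(Add(Rational(175, 16), Rational(17, 78)), 396)) = Mul(-118, Add(Rational(6961, 624), 396)) = Mul(-118, Rational(254065, 624)) = Rational(-14989835, 312)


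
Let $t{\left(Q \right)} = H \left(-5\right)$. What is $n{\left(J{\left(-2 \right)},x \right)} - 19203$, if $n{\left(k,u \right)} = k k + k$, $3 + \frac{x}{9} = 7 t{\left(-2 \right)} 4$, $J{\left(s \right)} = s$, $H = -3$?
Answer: $-19201$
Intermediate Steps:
$t{\left(Q \right)} = 15$ ($t{\left(Q \right)} = \left(-3\right) \left(-5\right) = 15$)
$x = 3753$ ($x = -27 + 9 \cdot 7 \cdot 15 \cdot 4 = -27 + 9 \cdot 105 \cdot 4 = -27 + 9 \cdot 420 = -27 + 3780 = 3753$)
$n{\left(k,u \right)} = k + k^{2}$ ($n{\left(k,u \right)} = k^{2} + k = k + k^{2}$)
$n{\left(J{\left(-2 \right)},x \right)} - 19203 = - 2 \left(1 - 2\right) - 19203 = \left(-2\right) \left(-1\right) - 19203 = 2 - 19203 = -19201$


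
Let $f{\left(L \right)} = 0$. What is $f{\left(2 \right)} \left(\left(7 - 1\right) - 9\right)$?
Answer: $0$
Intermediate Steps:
$f{\left(2 \right)} \left(\left(7 - 1\right) - 9\right) = 0 \left(\left(7 - 1\right) - 9\right) = 0 \left(6 - 9\right) = 0 \left(-3\right) = 0$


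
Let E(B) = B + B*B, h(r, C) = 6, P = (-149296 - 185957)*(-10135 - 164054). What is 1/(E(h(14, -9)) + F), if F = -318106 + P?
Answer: 1/58397066753 ≈ 1.7124e-11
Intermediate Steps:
P = 58397384817 (P = -335253*(-174189) = 58397384817)
E(B) = B + B²
F = 58397066711 (F = -318106 + 58397384817 = 58397066711)
1/(E(h(14, -9)) + F) = 1/(6*(1 + 6) + 58397066711) = 1/(6*7 + 58397066711) = 1/(42 + 58397066711) = 1/58397066753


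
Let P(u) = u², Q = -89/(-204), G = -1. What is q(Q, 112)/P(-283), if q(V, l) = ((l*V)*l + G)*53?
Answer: 14789809/4084539 ≈ 3.6209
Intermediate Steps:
Q = 89/204 (Q = -89*(-1/204) = 89/204 ≈ 0.43627)
q(V, l) = -53 + 53*V*l² (q(V, l) = ((l*V)*l - 1)*53 = ((V*l)*l - 1)*53 = (V*l² - 1)*53 = (-1 + V*l²)*53 = -53 + 53*V*l²)
q(Q, 112)/P(-283) = (-53 + 53*(89/204)*112²)/((-283)²) = (-53 + 53*(89/204)*12544)/80089 = (-53 + 14792512/51)*(1/80089) = (14789809/51)*(1/80089) = 14789809/4084539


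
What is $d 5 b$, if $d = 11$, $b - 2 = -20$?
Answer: $-990$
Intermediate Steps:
$b = -18$ ($b = 2 - 20 = -18$)
$d 5 b = 11 \cdot 5 \left(-18\right) = 55 \left(-18\right) = -990$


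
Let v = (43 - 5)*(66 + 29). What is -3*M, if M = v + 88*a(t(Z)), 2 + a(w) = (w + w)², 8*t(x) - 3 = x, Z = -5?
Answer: -10368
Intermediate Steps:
v = 3610 (v = 38*95 = 3610)
t(x) = 3/8 + x/8
a(w) = -2 + 4*w² (a(w) = -2 + (w + w)² = -2 + (2*w)² = -2 + 4*w²)
M = 3456 (M = 3610 + 88*(-2 + 4*(3/8 + (⅛)*(-5))²) = 3610 + 88*(-2 + 4*(3/8 - 5/8)²) = 3610 + 88*(-2 + 4*(-¼)²) = 3610 + 88*(-2 + 4*(1/16)) = 3610 + 88*(-2 + ¼) = 3610 + 88*(-7/4) = 3610 - 154 = 3456)
-3*M = -3*3456 = -10368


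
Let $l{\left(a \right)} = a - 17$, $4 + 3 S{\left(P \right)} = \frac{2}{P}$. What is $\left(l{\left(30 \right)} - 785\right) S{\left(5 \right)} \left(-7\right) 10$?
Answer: $-64848$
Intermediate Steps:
$S{\left(P \right)} = - \frac{4}{3} + \frac{2}{3 P}$ ($S{\left(P \right)} = - \frac{4}{3} + \frac{2 \frac{1}{P}}{3} = - \frac{4}{3} + \frac{2}{3 P}$)
$l{\left(a \right)} = -17 + a$
$\left(l{\left(30 \right)} - 785\right) S{\left(5 \right)} \left(-7\right) 10 = \left(\left(-17 + 30\right) - 785\right) \frac{2 \left(1 - 10\right)}{3 \cdot 5} \left(-7\right) 10 = \left(13 - 785\right) \frac{2}{3} \cdot \frac{1}{5} \left(1 - 10\right) \left(-7\right) 10 = - 772 \cdot \frac{2}{3} \cdot \frac{1}{5} \left(-9\right) \left(-7\right) 10 = - 772 \left(- \frac{6}{5}\right) \left(-7\right) 10 = - 772 \cdot \frac{42}{5} \cdot 10 = \left(-772\right) 84 = -64848$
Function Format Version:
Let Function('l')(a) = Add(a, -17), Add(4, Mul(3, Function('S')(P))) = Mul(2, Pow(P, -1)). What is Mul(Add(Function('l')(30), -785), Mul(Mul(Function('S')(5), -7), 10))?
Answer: -64848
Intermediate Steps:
Function('S')(P) = Add(Rational(-4, 3), Mul(Rational(2, 3), Pow(P, -1))) (Function('S')(P) = Add(Rational(-4, 3), Mul(Rational(1, 3), Mul(2, Pow(P, -1)))) = Add(Rational(-4, 3), Mul(Rational(2, 3), Pow(P, -1))))
Function('l')(a) = Add(-17, a)
Mul(Add(Function('l')(30), -785), Mul(Mul(Function('S')(5), -7), 10)) = Mul(Add(Add(-17, 30), -785), Mul(Mul(Mul(Rational(2, 3), Pow(5, -1), Add(1, Mul(-2, 5))), -7), 10)) = Mul(Add(13, -785), Mul(Mul(Mul(Rational(2, 3), Rational(1, 5), Add(1, -10)), -7), 10)) = Mul(-772, Mul(Mul(Mul(Rational(2, 3), Rational(1, 5), -9), -7), 10)) = Mul(-772, Mul(Mul(Rational(-6, 5), -7), 10)) = Mul(-772, Mul(Rational(42, 5), 10)) = Mul(-772, 84) = -64848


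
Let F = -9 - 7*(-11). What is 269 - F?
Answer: 201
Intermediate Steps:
F = 68 (F = -9 + 77 = 68)
269 - F = 269 - 1*68 = 269 - 68 = 201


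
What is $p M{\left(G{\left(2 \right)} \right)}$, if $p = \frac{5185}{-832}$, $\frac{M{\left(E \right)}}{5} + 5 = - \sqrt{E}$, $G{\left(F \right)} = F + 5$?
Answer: $\frac{129625}{832} + \frac{25925 \sqrt{7}}{832} \approx 238.24$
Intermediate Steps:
$G{\left(F \right)} = 5 + F$
$M{\left(E \right)} = -25 - 5 \sqrt{E}$ ($M{\left(E \right)} = -25 + 5 \left(- \sqrt{E}\right) = -25 - 5 \sqrt{E}$)
$p = - \frac{5185}{832}$ ($p = 5185 \left(- \frac{1}{832}\right) = - \frac{5185}{832} \approx -6.232$)
$p M{\left(G{\left(2 \right)} \right)} = - \frac{5185 \left(-25 - 5 \sqrt{5 + 2}\right)}{832} = - \frac{5185 \left(-25 - 5 \sqrt{7}\right)}{832} = \frac{129625}{832} + \frac{25925 \sqrt{7}}{832}$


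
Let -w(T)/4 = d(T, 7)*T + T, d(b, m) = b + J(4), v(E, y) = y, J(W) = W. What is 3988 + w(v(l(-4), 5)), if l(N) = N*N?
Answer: 3788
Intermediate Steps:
l(N) = N**2
d(b, m) = 4 + b (d(b, m) = b + 4 = 4 + b)
w(T) = -4*T - 4*T*(4 + T) (w(T) = -4*((4 + T)*T + T) = -4*(T*(4 + T) + T) = -4*(T + T*(4 + T)) = -4*T - 4*T*(4 + T))
3988 + w(v(l(-4), 5)) = 3988 - 4*5*(5 + 5) = 3988 - 4*5*10 = 3988 - 200 = 3788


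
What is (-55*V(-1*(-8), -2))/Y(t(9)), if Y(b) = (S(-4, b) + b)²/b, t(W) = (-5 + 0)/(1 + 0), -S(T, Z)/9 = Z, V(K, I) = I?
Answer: -11/32 ≈ -0.34375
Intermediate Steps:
S(T, Z) = -9*Z
t(W) = -5 (t(W) = -5/1 = -5*1 = -5)
Y(b) = 64*b (Y(b) = (-9*b + b)²/b = (-8*b)²/b = (64*b²)/b = 64*b)
(-55*V(-1*(-8), -2))/Y(t(9)) = (-55*(-2))/((64*(-5))) = 110/(-320) = 110*(-1/320) = -11/32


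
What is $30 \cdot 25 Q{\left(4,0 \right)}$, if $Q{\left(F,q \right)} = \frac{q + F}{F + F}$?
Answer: $375$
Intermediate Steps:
$Q{\left(F,q \right)} = \frac{F + q}{2 F}$
$30 \cdot 25 Q{\left(4,0 \right)} = 30 \cdot 25 \frac{4 + 0}{2 \cdot 4} = 750 \cdot \frac{1}{2} \cdot \frac{1}{4} \cdot 4 = 750 \cdot \frac{1}{2} = 375$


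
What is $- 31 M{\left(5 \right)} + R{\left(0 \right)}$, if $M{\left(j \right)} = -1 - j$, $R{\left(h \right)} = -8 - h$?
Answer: $178$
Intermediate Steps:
$- 31 M{\left(5 \right)} + R{\left(0 \right)} = - 31 \left(-1 - 5\right) - 8 = - 31 \left(-1 - 5\right) + \left(-8 + 0\right) = \left(-31\right) \left(-6\right) - 8 = 186 - 8 = 178$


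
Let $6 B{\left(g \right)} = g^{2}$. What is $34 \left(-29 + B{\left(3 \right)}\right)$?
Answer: $-935$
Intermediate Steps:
$B{\left(g \right)} = \frac{g^{2}}{6}$
$34 \left(-29 + B{\left(3 \right)}\right) = 34 \left(-29 + \frac{3^{2}}{6}\right) = 34 \left(-29 + \frac{1}{6} \cdot 9\right) = 34 \left(-29 + \frac{3}{2}\right) = 34 \left(- \frac{55}{2}\right) = -935$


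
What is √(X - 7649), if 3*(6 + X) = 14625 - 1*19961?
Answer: I*√84903/3 ≈ 97.127*I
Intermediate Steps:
X = -5354/3 (X = -6 + (14625 - 1*19961)/3 = -6 + (14625 - 19961)/3 = -6 + (⅓)*(-5336) = -6 - 5336/3 = -5354/3 ≈ -1784.7)
√(X - 7649) = √(-5354/3 - 7649) = √(-28301/3) = I*√84903/3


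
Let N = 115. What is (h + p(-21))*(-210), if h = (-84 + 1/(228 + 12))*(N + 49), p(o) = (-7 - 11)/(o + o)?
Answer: 5785453/2 ≈ 2.8927e+6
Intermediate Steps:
p(o) = -9/o (p(o) = -18*1/(2*o) = -9/o)
h = -826519/60 (h = (-84 + 1/(228 + 12))*(115 + 49) = (-84 + 1/240)*164 = -20159/240*164 = -826519/60 ≈ -13775.)
(h + p(-21))*(-210) = (-826519/60 - 9/(-21))*(-210) = (-826519/60 - 9*(-1/21))*(-210) = (-826519/60 + 3/7)*(-210) = -5785453/420*(-210) = 5785453/2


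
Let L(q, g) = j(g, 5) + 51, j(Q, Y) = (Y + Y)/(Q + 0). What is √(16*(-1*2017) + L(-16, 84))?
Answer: I*√56837634/42 ≈ 179.5*I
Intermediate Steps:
j(Q, Y) = 2*Y/Q (j(Q, Y) = (2*Y)/Q = 2*Y/Q)
L(q, g) = 51 + 10/g (L(q, g) = 2*5/g + 51 = 10/g + 51 = 51 + 10/g)
√(16*(-1*2017) + L(-16, 84)) = √(16*(-1*2017) + (51 + 10/84)) = √(16*(-2017) + (51 + 10*(1/84))) = √(-32272 + (51 + 5/42)) = √(-32272 + 2147/42) = √(-1353277/42) = I*√56837634/42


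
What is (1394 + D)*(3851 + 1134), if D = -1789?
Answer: -1969075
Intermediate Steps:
(1394 + D)*(3851 + 1134) = (1394 - 1789)*(3851 + 1134) = -395*4985 = -1969075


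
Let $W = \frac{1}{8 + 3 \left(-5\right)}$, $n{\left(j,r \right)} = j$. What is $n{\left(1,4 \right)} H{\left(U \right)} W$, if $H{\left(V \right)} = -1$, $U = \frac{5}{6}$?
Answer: $\frac{1}{7} \approx 0.14286$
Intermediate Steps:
$U = \frac{5}{6}$ ($U = 5 \cdot \frac{1}{6} = \frac{5}{6} \approx 0.83333$)
$W = - \frac{1}{7}$ ($W = \frac{1}{8 - 15} = \frac{1}{-7} = - \frac{1}{7} \approx -0.14286$)
$n{\left(1,4 \right)} H{\left(U \right)} W = 1 \left(-1\right) \left(- \frac{1}{7}\right) = \left(-1\right) \left(- \frac{1}{7}\right) = \frac{1}{7}$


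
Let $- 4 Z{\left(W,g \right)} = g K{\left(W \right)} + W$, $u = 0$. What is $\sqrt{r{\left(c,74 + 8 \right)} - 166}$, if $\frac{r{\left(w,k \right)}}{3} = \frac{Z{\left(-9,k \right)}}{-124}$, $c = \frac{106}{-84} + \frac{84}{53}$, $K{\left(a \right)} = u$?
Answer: $\frac{i \sqrt{2553253}}{124} \approx 12.886 i$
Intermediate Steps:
$K{\left(a \right)} = 0$
$c = \frac{719}{2226}$ ($c = 106 \left(- \frac{1}{84}\right) + 84 \cdot \frac{1}{53} = - \frac{53}{42} + \frac{84}{53} = \frac{719}{2226} \approx 0.323$)
$Z{\left(W,g \right)} = - \frac{W}{4}$ ($Z{\left(W,g \right)} = - \frac{g 0 + W}{4} = - \frac{0 + W}{4} = - \frac{W}{4}$)
$r{\left(w,k \right)} = - \frac{27}{496}$ ($r{\left(w,k \right)} = 3 \frac{\left(- \frac{1}{4}\right) \left(-9\right)}{-124} = 3 \cdot \frac{9}{4} \left(- \frac{1}{124}\right) = 3 \left(- \frac{9}{496}\right) = - \frac{27}{496}$)
$\sqrt{r{\left(c,74 + 8 \right)} - 166} = \sqrt{- \frac{27}{496} - 166} = \sqrt{- \frac{82363}{496}} = \frac{i \sqrt{2553253}}{124}$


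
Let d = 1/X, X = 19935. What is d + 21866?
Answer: 435898711/19935 ≈ 21866.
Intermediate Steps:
d = 1/19935 ≈ 5.0163e-5
d + 21866 = 1/19935 + 21866 = 435898711/19935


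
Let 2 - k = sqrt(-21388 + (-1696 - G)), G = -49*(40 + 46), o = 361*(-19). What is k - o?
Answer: 6861 - I*sqrt(18870) ≈ 6861.0 - 137.37*I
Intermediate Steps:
o = -6859
G = -4214 (G = -49*86 = -4214)
k = 2 - I*sqrt(18870) (k = 2 - sqrt(-21388 + (-1696 - 1*(-4214))) = 2 - sqrt(-21388 + (-1696 + 4214)) = 2 - sqrt(-21388 + 2518) = 2 - sqrt(-18870) = 2 - I*sqrt(18870) ≈ 2.0 - 137.37*I)
k - o = (2 - I*sqrt(18870)) - 1*(-6859) = (2 - I*sqrt(18870)) + 6859 = 6861 - I*sqrt(18870)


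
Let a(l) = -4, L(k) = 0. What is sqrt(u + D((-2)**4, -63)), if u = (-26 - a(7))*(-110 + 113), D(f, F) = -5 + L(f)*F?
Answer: I*sqrt(71) ≈ 8.4261*I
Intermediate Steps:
D(f, F) = -5 (D(f, F) = -5 + 0*F = -5 + 0 = -5)
u = -66 (u = (-26 - 1*(-4))*(-110 + 113) = (-26 + 4)*3 = -22*3 = -66)
sqrt(u + D((-2)**4, -63)) = sqrt(-66 - 5) = sqrt(-71) = I*sqrt(71)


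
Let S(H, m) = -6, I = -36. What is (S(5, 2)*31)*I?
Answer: 6696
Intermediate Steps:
(S(5, 2)*31)*I = -6*31*(-36) = -186*(-36) = 6696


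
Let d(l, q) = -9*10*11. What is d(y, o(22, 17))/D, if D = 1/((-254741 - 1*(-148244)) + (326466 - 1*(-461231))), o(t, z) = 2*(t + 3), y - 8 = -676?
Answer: -674388000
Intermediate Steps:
y = -668 (y = 8 - 676 = -668)
o(t, z) = 6 + 2*t (o(t, z) = 2*(3 + t) = 6 + 2*t)
D = 1/681200 (D = 1/((-254741 + 148244) + (326466 + 461231)) = 1/(-106497 + 787697) = 1/681200 ≈ 1.4680e-6)
d(l, q) = -990 (d(l, q) = -90*11 = -990)
d(y, o(22, 17))/D = -990/1/681200 = -990*681200 = -674388000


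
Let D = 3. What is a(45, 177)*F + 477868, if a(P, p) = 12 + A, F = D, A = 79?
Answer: 478141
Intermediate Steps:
F = 3
a(P, p) = 91 (a(P, p) = 12 + 79 = 91)
a(45, 177)*F + 477868 = 91*3 + 477868 = 273 + 477868 = 478141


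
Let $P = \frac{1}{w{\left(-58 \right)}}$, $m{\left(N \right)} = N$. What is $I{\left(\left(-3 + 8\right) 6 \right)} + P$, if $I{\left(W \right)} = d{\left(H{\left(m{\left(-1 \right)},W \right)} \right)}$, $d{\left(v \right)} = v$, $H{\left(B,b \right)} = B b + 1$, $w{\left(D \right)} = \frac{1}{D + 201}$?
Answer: $114$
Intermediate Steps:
$w{\left(D \right)} = \frac{1}{201 + D}$
$H{\left(B,b \right)} = 1 + B b$
$P = 143$ ($P = \frac{1}{\frac{1}{201 - 58}} = \frac{1}{\frac{1}{143}} = 143$)
$I{\left(W \right)} = 1 - W$
$I{\left(\left(-3 + 8\right) 6 \right)} + P = \left(1 - \left(-3 + 8\right) 6\right) + 143 = \left(1 - 5 \cdot 6\right) + 143 = \left(1 - 30\right) + 143 = -29 + 143 = 114$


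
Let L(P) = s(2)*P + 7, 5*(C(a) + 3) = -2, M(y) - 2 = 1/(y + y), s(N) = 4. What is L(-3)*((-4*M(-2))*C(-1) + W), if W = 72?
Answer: -479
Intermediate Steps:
M(y) = 2 + 1/(2*y) (M(y) = 2 + 1/(y + y) = 2 + 1/(2*y))
C(a) = -17/5 (C(a) = -3 + (⅕)*(-2) = -3 - ⅖ = -17/5)
L(P) = 7 + 4*P (L(P) = 4*P + 7 = 7 + 4*P)
L(-3)*((-4*M(-2))*C(-1) + W) = (7 + 4*(-3))*(-4*(2 + (½)/(-2))*(-17/5) + 72) = (7 - 12)*(-4*(2 + (½)*(-½))*(-17/5) + 72) = -5*(-4*(2 - ¼)*(-17/5) + 72) = -5*(-4*7/4*(-17/5) + 72) = -5*(-7*(-17/5) + 72) = -5*(119/5 + 72) = -5*479/5 = -479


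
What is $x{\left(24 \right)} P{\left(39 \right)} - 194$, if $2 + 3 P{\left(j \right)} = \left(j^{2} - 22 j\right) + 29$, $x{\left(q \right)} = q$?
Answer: $5326$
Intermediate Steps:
$P{\left(j \right)} = 9 - \frac{22 j}{3} + \frac{j^{2}}{3}$ ($P{\left(j \right)} = - \frac{2}{3} + \frac{\left(j^{2} - 22 j\right) + 29}{3} = - \frac{2}{3} + \frac{29 + j^{2} - 22 j}{3} = - \frac{2}{3} + \left(\frac{29}{3} - \frac{22 j}{3} + \frac{j^{2}}{3}\right) = 9 - \frac{22 j}{3} + \frac{j^{2}}{3}$)
$x{\left(24 \right)} P{\left(39 \right)} - 194 = 24 \left(9 - 286 + \frac{39^{2}}{3}\right) - 194 = 24 \left(9 - 286 + \frac{1}{3} \cdot 1521\right) - 194 = 24 \left(9 - 286 + 507\right) - 194 = 24 \cdot 230 - 194 = 5520 - 194 = 5326$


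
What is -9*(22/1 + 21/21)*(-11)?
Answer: 2277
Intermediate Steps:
-9*(22/1 + 21/21)*(-11) = -9*(22*1 + 21*(1/21))*(-11) = -9*(22 + 1)*(-11) = -9*23*(-11) = -207*(-11) = 2277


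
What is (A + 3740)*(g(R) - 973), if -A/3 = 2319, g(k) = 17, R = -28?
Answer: 3075452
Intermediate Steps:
A = -6957 (A = -3*2319 = -6957)
(A + 3740)*(g(R) - 973) = (-6957 + 3740)*(17 - 973) = -3217*(-956) = 3075452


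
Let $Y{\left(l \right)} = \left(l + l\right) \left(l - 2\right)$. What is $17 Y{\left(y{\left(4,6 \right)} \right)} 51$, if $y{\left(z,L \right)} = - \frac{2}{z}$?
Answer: $\frac{4335}{2} \approx 2167.5$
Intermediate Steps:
$Y{\left(l \right)} = 2 l \left(-2 + l\right)$
$17 Y{\left(y{\left(4,6 \right)} \right)} 51 = 17 \cdot 2 \left(- \frac{2}{4}\right) \left(-2 - \frac{2}{4}\right) 51 = 17 \cdot 2 \left(\left(-2\right) \frac{1}{4}\right) \left(-2 - \frac{1}{2}\right) 51 = 17 \cdot 2 \left(- \frac{1}{2}\right) \left(-2 - \frac{1}{2}\right) 51 = 17 \cdot 2 \left(- \frac{1}{2}\right) \left(- \frac{5}{2}\right) 51 = 17 \cdot \frac{5}{2} \cdot 51 = \frac{85}{2} \cdot 51 = \frac{4335}{2}$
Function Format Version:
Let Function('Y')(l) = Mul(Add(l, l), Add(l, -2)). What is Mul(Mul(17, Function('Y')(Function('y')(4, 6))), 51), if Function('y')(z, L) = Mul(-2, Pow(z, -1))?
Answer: Rational(4335, 2) ≈ 2167.5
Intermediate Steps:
Function('Y')(l) = Mul(2, l, Add(-2, l)) (Function('Y')(l) = Mul(Mul(2, l), Add(-2, l)) = Mul(2, l, Add(-2, l)))
Mul(Mul(17, Function('Y')(Function('y')(4, 6))), 51) = Mul(Mul(17, Mul(2, Mul(-2, Pow(4, -1)), Add(-2, Mul(-2, Pow(4, -1))))), 51) = Mul(Mul(17, Mul(2, Mul(-2, Rational(1, 4)), Add(-2, Mul(-2, Rational(1, 4))))), 51) = Mul(Mul(17, Mul(2, Rational(-1, 2), Add(-2, Rational(-1, 2)))), 51) = Mul(Mul(17, Mul(2, Rational(-1, 2), Rational(-5, 2))), 51) = Mul(Mul(17, Rational(5, 2)), 51) = Mul(Rational(85, 2), 51) = Rational(4335, 2)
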